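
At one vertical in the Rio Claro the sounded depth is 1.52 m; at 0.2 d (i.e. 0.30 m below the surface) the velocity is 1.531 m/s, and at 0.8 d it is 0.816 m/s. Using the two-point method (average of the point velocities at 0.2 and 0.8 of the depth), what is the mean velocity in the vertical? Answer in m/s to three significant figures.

v̄ = (1.531 + 0.816) / 2 = 1.174 m/s

1.17 m/s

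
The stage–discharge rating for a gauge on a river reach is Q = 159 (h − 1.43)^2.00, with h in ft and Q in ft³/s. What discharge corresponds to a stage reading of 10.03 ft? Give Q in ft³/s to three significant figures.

Q = 159 × (10.03 − 1.43)^2.00 = 159 × 8.6^2.00 = 11760 ft³/s

11800 ft³/s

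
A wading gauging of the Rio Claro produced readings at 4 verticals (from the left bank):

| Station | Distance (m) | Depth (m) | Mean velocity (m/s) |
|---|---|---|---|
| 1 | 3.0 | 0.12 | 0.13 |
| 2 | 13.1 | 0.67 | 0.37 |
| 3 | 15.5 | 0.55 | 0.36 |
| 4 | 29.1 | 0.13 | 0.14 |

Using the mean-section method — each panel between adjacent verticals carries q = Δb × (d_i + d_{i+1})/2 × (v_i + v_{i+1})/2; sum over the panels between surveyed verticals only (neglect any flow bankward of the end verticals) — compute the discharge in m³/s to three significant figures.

2.69 m³/s

Panel 1-2: Δb = 10.1 m, d̄ = (0.12+0.67)/2 = 0.395, v̄ = (0.13+0.37)/2 = 0.25 → q = 10.1×0.395×0.25 = 0.9974 m³/s
Panel 2-3: Δb = 2.4 m, d̄ = (0.67+0.55)/2 = 0.61, v̄ = (0.37+0.36)/2 = 0.365 → q = 2.4×0.61×0.365 = 0.5344 m³/s
Panel 3-4: Δb = 13.6 m, d̄ = (0.55+0.13)/2 = 0.34, v̄ = (0.36+0.14)/2 = 0.25 → q = 13.6×0.34×0.25 = 1.156 m³/s
Q = Σ q = 2.688 m³/s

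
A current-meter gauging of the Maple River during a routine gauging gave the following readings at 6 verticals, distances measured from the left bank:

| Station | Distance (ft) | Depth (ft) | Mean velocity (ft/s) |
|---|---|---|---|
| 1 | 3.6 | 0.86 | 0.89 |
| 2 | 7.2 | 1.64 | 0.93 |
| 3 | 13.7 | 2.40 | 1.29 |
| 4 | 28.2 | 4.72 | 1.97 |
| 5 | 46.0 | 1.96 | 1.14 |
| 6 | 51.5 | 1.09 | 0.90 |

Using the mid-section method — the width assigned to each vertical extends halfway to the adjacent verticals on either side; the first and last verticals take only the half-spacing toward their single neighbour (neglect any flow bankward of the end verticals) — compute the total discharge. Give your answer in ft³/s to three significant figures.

220 ft³/s

w_1 = (7.2 − 3.6)/2 = 1.8 ft; q_1 = 0.89 × 0.86 × 1.8 = 1.378 ft³/s
w_2 = (13.7 − 3.6)/2 = 5.05 ft; q_2 = 0.93 × 1.64 × 5.05 = 7.702 ft³/s
w_3 = (28.2 − 7.2)/2 = 10.5 ft; q_3 = 1.29 × 2.40 × 10.5 = 32.51 ft³/s
w_4 = (46.0 − 13.7)/2 = 16.15 ft; q_4 = 1.97 × 4.72 × 16.15 = 150.2 ft³/s
w_5 = (51.5 − 28.2)/2 = 11.65 ft; q_5 = 1.14 × 1.96 × 11.65 = 26.03 ft³/s
w_6 = (51.5 − 46.0)/2 = 2.75 ft; q_6 = 0.90 × 1.09 × 2.75 = 2.698 ft³/s
Q = Σ qᵢ = 220.5 ft³/s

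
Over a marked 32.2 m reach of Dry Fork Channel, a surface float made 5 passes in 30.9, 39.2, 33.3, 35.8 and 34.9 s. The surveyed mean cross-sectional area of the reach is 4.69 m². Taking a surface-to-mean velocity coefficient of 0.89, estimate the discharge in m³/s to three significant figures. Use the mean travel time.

t̄ = (30.9 + 39.2 + 33.3 + 35.8 + 34.9) / 5 = 34.82 s
v_surface = L / t̄ = 32.2 / 34.82 = 0.9248 m/s
v_mean = 0.89 × 0.9248 = 0.8230 m/s
Q = A × v_mean = 4.69 × 0.8230 = 3.860 m³/s

3.86 m³/s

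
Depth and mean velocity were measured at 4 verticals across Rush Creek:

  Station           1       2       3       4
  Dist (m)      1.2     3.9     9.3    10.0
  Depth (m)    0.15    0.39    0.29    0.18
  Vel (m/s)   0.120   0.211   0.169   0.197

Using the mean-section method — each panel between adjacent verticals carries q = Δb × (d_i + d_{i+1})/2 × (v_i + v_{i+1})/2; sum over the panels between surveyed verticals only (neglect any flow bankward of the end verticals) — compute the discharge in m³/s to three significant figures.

0.500 m³/s

Panel 1-2: Δb = 2.7 m, d̄ = (0.15+0.39)/2 = 0.27, v̄ = (0.120+0.211)/2 = 0.1655 → q = 2.7×0.27×0.1655 = 0.1206 m³/s
Panel 2-3: Δb = 5.4 m, d̄ = (0.39+0.29)/2 = 0.34, v̄ = (0.211+0.169)/2 = 0.19 → q = 5.4×0.34×0.19 = 0.3488 m³/s
Panel 3-4: Δb = 0.7 m, d̄ = (0.29+0.18)/2 = 0.235, v̄ = (0.169+0.197)/2 = 0.183 → q = 0.7×0.235×0.183 = 0.03010 m³/s
Q = Σ q = 0.4996 m³/s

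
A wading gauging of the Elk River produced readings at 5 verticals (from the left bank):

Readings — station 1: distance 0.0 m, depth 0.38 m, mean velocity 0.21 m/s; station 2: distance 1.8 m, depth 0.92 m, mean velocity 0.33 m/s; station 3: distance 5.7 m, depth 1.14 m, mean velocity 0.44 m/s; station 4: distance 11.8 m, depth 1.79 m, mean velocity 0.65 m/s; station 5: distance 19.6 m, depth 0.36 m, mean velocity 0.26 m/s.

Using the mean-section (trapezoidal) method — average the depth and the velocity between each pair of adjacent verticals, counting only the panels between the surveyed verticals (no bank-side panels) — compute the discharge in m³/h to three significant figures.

38000 m³/h

Panel 1-2: Δb = 1.8 m, d̄ = (0.38+0.92)/2 = 0.65, v̄ = (0.21+0.33)/2 = 0.27 → q = 1.8×0.65×0.27 = 0.3159 m³/s
Panel 2-3: Δb = 3.9 m, d̄ = (0.92+1.14)/2 = 1.03, v̄ = (0.33+0.44)/2 = 0.385 → q = 3.9×1.03×0.385 = 1.547 m³/s
Panel 3-4: Δb = 6.1 m, d̄ = (1.14+1.79)/2 = 1.465, v̄ = (0.44+0.65)/2 = 0.545 → q = 6.1×1.465×0.545 = 4.870 m³/s
Panel 4-5: Δb = 7.8 m, d̄ = (1.79+0.36)/2 = 1.075, v̄ = (0.65+0.26)/2 = 0.455 → q = 7.8×1.075×0.455 = 3.815 m³/s
Q = Σ q = 10.55 m³/s
= 10.55 × 3600 = 37970 m³/h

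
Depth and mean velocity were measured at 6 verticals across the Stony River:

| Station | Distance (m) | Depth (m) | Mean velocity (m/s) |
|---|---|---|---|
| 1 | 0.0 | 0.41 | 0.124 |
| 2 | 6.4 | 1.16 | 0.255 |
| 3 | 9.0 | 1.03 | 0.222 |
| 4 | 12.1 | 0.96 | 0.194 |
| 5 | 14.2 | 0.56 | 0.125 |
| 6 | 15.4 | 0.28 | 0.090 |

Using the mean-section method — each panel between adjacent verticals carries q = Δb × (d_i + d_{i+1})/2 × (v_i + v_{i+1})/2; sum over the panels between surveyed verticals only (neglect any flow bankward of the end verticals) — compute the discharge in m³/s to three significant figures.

2.58 m³/s

Panel 1-2: Δb = 6.4 m, d̄ = (0.41+1.16)/2 = 0.785, v̄ = (0.124+0.255)/2 = 0.1895 → q = 6.4×0.785×0.1895 = 0.9520 m³/s
Panel 2-3: Δb = 2.6 m, d̄ = (1.16+1.03)/2 = 1.095, v̄ = (0.255+0.222)/2 = 0.2385 → q = 2.6×1.095×0.2385 = 0.6790 m³/s
Panel 3-4: Δb = 3.1 m, d̄ = (1.03+0.96)/2 = 0.995, v̄ = (0.222+0.194)/2 = 0.208 → q = 3.1×0.995×0.208 = 0.6416 m³/s
Panel 4-5: Δb = 2.1 m, d̄ = (0.96+0.56)/2 = 0.76, v̄ = (0.194+0.125)/2 = 0.1595 → q = 2.1×0.76×0.1595 = 0.2546 m³/s
Panel 5-6: Δb = 1.2 m, d̄ = (0.56+0.28)/2 = 0.42, v̄ = (0.125+0.090)/2 = 0.1075 → q = 1.2×0.42×0.1075 = 0.05418 m³/s
Q = Σ q = 2.581 m³/s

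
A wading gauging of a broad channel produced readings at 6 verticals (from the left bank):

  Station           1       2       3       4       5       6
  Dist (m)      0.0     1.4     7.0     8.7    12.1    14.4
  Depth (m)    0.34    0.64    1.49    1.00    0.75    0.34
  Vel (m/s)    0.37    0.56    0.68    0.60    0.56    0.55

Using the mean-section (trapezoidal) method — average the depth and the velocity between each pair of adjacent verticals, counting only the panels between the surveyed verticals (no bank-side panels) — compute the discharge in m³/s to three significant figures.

7.79 m³/s

Panel 1-2: Δb = 1.4 m, d̄ = (0.34+0.64)/2 = 0.49, v̄ = (0.37+0.56)/2 = 0.465 → q = 1.4×0.49×0.465 = 0.3190 m³/s
Panel 2-3: Δb = 5.6 m, d̄ = (0.64+1.49)/2 = 1.065, v̄ = (0.56+0.68)/2 = 0.62 → q = 5.6×1.065×0.62 = 3.698 m³/s
Panel 3-4: Δb = 1.7 m, d̄ = (1.49+1.00)/2 = 1.245, v̄ = (0.68+0.60)/2 = 0.64 → q = 1.7×1.245×0.64 = 1.355 m³/s
Panel 4-5: Δb = 3.4 m, d̄ = (1.00+0.75)/2 = 0.875, v̄ = (0.60+0.56)/2 = 0.58 → q = 3.4×0.875×0.58 = 1.726 m³/s
Panel 5-6: Δb = 2.3 m, d̄ = (0.75+0.34)/2 = 0.545, v̄ = (0.56+0.55)/2 = 0.555 → q = 2.3×0.545×0.555 = 0.6957 m³/s
Q = Σ q = 7.792 m³/s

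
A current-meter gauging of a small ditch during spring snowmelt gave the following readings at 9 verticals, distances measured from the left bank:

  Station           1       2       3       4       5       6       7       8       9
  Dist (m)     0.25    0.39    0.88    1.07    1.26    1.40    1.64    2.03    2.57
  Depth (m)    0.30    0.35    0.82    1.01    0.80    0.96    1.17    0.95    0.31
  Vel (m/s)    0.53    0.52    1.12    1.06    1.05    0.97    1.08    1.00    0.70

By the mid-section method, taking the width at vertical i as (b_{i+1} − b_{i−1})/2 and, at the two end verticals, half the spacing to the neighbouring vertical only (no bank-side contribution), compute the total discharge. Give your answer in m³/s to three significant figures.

w_1 = (0.39 − 0.25)/2 = 0.07 m; q_1 = 0.53 × 0.30 × 0.07 = 0.01113 m³/s
w_2 = (0.88 − 0.25)/2 = 0.315 m; q_2 = 0.52 × 0.35 × 0.315 = 0.05733 m³/s
w_3 = (1.07 − 0.39)/2 = 0.34 m; q_3 = 1.12 × 0.82 × 0.34 = 0.3123 m³/s
w_4 = (1.26 − 0.88)/2 = 0.19 m; q_4 = 1.06 × 1.01 × 0.19 = 0.2034 m³/s
w_5 = (1.40 − 1.07)/2 = 0.165 m; q_5 = 1.05 × 0.80 × 0.165 = 0.1386 m³/s
w_6 = (1.64 − 1.26)/2 = 0.19 m; q_6 = 0.97 × 0.96 × 0.19 = 0.1769 m³/s
w_7 = (2.03 − 1.40)/2 = 0.315 m; q_7 = 1.08 × 1.17 × 0.315 = 0.3980 m³/s
w_8 = (2.57 − 1.64)/2 = 0.465 m; q_8 = 1.00 × 0.95 × 0.465 = 0.4418 m³/s
w_9 = (2.57 − 2.03)/2 = 0.27 m; q_9 = 0.70 × 0.31 × 0.27 = 0.05859 m³/s
Q = Σ qᵢ = 1.798 m³/s

1.80 m³/s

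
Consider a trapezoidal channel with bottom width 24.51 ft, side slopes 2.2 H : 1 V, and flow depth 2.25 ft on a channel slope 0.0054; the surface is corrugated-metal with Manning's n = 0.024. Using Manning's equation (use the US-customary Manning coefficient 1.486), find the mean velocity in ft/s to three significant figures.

A = (b + z·y)·y = (24.51 + 2.2×2.25)×2.25 = 66.29 ft²
P = b + 2y√(1+z²) = 24.51 + 2×2.25×√(1+2.2²) = 35.38 ft
R = A/P = 66.29/35.38 = 1.873 ft
Q = (1.486/n)·A·R^(2/3)·S^(1/2) = (1.486/0.024) × 66.29 × 1.873^(2/3) × 0.0054^(1/2) = 458.3 ft³/s
V = Q/A = 458.3/66.29 = 6.914 ft/s

6.91 ft/s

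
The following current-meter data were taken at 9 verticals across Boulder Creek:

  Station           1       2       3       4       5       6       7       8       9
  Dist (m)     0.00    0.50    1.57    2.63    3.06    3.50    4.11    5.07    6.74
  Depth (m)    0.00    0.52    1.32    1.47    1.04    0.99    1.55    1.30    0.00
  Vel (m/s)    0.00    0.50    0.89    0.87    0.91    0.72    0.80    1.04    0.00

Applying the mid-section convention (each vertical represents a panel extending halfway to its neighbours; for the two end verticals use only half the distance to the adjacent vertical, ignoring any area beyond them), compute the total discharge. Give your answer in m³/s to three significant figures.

5.95 m³/s

w_2 = (1.57 − 0.00)/2 = 0.785 m; q_2 = 0.50 × 0.52 × 0.785 = 0.2041 m³/s
w_3 = (2.63 − 0.50)/2 = 1.065 m; q_3 = 0.89 × 1.32 × 1.065 = 1.251 m³/s
w_4 = (3.06 − 1.57)/2 = 0.745 m; q_4 = 0.87 × 1.47 × 0.745 = 0.9528 m³/s
w_5 = (3.50 − 2.63)/2 = 0.435 m; q_5 = 0.91 × 1.04 × 0.435 = 0.4117 m³/s
w_6 = (4.11 − 3.06)/2 = 0.525 m; q_6 = 0.72 × 0.99 × 0.525 = 0.3742 m³/s
w_7 = (5.07 − 3.50)/2 = 0.785 m; q_7 = 0.80 × 1.55 × 0.785 = 0.9734 m³/s
w_8 = (6.74 − 4.11)/2 = 1.315 m; q_8 = 1.04 × 1.30 × 1.315 = 1.778 m³/s
Stations 1, 9 contribute zero (depth or velocity is 0).
Q = Σ qᵢ = 5.945 m³/s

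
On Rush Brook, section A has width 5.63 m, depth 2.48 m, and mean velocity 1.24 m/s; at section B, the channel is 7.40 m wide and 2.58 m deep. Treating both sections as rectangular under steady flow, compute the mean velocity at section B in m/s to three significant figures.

0.907 m/s

Q = A₁V₁ = (5.63×2.48) × 1.24 = 17.31 m³/s
A₂ = 7.40 × 2.58 = 19.09 m²
V₂ = Q/A₂ = 17.31/19.09 = 0.9068 m/s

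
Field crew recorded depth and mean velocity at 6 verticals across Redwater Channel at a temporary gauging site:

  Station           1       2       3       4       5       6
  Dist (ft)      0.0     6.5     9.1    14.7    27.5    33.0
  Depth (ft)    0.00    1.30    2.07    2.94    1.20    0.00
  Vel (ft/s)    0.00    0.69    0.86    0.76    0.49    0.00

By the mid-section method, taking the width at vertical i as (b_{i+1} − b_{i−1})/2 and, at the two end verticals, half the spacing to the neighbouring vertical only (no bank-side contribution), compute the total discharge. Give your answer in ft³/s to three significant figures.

37.3 ft³/s

w_2 = (9.1 − 0.0)/2 = 4.55 ft; q_2 = 0.69 × 1.30 × 4.55 = 4.081 ft³/s
w_3 = (14.7 − 6.5)/2 = 4.1 ft; q_3 = 0.86 × 2.07 × 4.1 = 7.299 ft³/s
w_4 = (27.5 − 9.1)/2 = 9.2 ft; q_4 = 0.76 × 2.94 × 9.2 = 20.56 ft³/s
w_5 = (33.0 − 14.7)/2 = 9.15 ft; q_5 = 0.49 × 1.20 × 9.15 = 5.380 ft³/s
Stations 1, 6 contribute zero (depth or velocity is 0).
Q = Σ qᵢ = 37.32 ft³/s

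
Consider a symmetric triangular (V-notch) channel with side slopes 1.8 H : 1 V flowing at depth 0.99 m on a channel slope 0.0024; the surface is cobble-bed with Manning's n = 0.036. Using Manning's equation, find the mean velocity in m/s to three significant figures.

0.779 m/s

A = z·y² = 1.8×0.99² = 1.764 m²
P = 2y√(1+z²) = 2×0.99×√(1+1.8²) = 4.077 m
R = A/P = 1.764/4.077 = 0.4327 m
Q = (1/n)·A·R^(2/3)·S^(1/2) = (1/0.036) × 1.764 × 0.4327^(2/3) × 0.0024^(1/2) = 1.373 m³/s
V = Q/A = 1.373/1.764 = 0.7785 m/s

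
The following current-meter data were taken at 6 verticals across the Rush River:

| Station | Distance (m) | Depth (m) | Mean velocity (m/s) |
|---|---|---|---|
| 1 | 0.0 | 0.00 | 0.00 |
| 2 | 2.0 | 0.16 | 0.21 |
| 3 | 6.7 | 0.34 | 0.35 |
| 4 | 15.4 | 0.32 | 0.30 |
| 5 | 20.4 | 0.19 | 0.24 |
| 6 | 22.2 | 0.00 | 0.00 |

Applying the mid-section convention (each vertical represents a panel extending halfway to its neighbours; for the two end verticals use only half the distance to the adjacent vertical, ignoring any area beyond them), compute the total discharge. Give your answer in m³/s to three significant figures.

1.72 m³/s

w_2 = (6.7 − 0.0)/2 = 3.35 m; q_2 = 0.21 × 0.16 × 3.35 = 0.1126 m³/s
w_3 = (15.4 − 2.0)/2 = 6.7 m; q_3 = 0.35 × 0.34 × 6.7 = 0.7973 m³/s
w_4 = (20.4 − 6.7)/2 = 6.85 m; q_4 = 0.30 × 0.32 × 6.85 = 0.6576 m³/s
w_5 = (22.2 − 15.4)/2 = 3.4 m; q_5 = 0.24 × 0.19 × 3.4 = 0.1550 m³/s
Stations 1, 6 contribute zero (depth or velocity is 0).
Q = Σ qᵢ = 1.723 m³/s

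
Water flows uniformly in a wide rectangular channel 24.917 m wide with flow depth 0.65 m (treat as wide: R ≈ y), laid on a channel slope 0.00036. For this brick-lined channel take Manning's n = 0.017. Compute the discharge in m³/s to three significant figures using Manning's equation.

A = b·y = 24.917 × 0.65 = 16.20 m²
Wide channel: R ≈ y = 0.65 m
Q = (1/n)·A·R^(2/3)·S^(1/2) = (1/0.017) × 16.20 × 0.6500^(2/3) × 0.00036^(1/2) = 13.56 m³/s

13.6 m³/s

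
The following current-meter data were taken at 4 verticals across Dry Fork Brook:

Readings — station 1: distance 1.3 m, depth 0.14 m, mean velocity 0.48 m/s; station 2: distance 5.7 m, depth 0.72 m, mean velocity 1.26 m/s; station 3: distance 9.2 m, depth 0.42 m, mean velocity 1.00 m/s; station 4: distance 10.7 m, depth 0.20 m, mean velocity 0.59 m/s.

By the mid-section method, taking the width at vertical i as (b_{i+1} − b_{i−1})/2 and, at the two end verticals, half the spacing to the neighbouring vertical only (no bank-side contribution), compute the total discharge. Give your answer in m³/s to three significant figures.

4.87 m³/s

w_1 = (5.7 − 1.3)/2 = 2.2 m; q_1 = 0.48 × 0.14 × 2.2 = 0.1478 m³/s
w_2 = (9.2 − 1.3)/2 = 3.95 m; q_2 = 1.26 × 0.72 × 3.95 = 3.583 m³/s
w_3 = (10.7 − 5.7)/2 = 2.5 m; q_3 = 1.00 × 0.42 × 2.5 = 1.050 m³/s
w_4 = (10.7 − 9.2)/2 = 0.75 m; q_4 = 0.59 × 0.20 × 0.75 = 0.08850 m³/s
Q = Σ qᵢ = 4.870 m³/s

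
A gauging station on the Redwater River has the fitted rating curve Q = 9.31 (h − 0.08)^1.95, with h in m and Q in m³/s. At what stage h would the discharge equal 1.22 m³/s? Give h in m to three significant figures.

0.433 m

h − h₀ = (Q/C)^(1/b) = (1.22/9.31)^(1/1.95) = 0.3527 m
h = 0.08 + 0.3527 = 0.4327 m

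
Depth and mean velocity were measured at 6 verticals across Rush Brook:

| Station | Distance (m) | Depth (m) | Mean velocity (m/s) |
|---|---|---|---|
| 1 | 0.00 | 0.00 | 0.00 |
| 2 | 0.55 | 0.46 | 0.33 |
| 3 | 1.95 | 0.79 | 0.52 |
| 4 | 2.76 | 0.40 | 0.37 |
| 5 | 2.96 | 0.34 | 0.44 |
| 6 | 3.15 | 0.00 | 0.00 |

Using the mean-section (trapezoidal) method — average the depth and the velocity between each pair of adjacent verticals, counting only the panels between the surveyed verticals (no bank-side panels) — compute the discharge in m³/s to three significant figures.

0.644 m³/s

Panel 1-2: Δb = 0.55 m, d̄ = (0.00+0.46)/2 = 0.23, v̄ = (0.00+0.33)/2 = 0.165 → q = 0.55×0.23×0.165 = 0.02087 m³/s
Panel 2-3: Δb = 1.4 m, d̄ = (0.46+0.79)/2 = 0.625, v̄ = (0.33+0.52)/2 = 0.425 → q = 1.4×0.625×0.425 = 0.3719 m³/s
Panel 3-4: Δb = 0.81 m, d̄ = (0.79+0.40)/2 = 0.595, v̄ = (0.52+0.37)/2 = 0.445 → q = 0.81×0.595×0.445 = 0.2145 m³/s
Panel 4-5: Δb = 0.2 m, d̄ = (0.40+0.34)/2 = 0.37, v̄ = (0.37+0.44)/2 = 0.405 → q = 0.2×0.37×0.405 = 0.02997 m³/s
Panel 5-6: Δb = 0.19 m, d̄ = (0.34+0.00)/2 = 0.17, v̄ = (0.44+0.00)/2 = 0.22 → q = 0.19×0.17×0.22 = 0.007106 m³/s
Q = Σ q = 0.6443 m³/s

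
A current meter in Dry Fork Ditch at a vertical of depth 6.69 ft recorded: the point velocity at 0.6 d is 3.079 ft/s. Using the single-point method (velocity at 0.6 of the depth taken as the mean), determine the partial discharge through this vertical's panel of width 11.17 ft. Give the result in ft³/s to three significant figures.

230 ft³/s

v̄ = v₀.₆ = 3.079 ft/s
q = v̄ × d × w = 3.079 × 6.69 × 11.17 = 230.1 ft³/s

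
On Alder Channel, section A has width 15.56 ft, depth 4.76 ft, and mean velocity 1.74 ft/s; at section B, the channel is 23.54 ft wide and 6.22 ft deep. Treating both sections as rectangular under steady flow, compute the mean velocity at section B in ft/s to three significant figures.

Q = A₁V₁ = (15.56×4.76) × 1.74 = 128.9 ft³/s
A₂ = 23.54 × 6.22 = 146.4 ft²
V₂ = Q/A₂ = 128.9/146.4 = 0.8802 ft/s

0.880 ft/s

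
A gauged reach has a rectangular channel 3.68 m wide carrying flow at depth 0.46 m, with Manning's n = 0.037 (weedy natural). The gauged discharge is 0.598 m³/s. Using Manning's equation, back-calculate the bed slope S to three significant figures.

0.000648

A = b·y = 3.68 × 0.46 = 1.693 m²
P = b + 2y = 3.68 + 2×0.46 = 4.600 m
R = A/P = 1.693/4.600 = 0.3680 m
S = (Q·n / (1·A·R^(2/3)))² = (0.598×0.037 / (1×1.693×0.5135))² = 0.0006478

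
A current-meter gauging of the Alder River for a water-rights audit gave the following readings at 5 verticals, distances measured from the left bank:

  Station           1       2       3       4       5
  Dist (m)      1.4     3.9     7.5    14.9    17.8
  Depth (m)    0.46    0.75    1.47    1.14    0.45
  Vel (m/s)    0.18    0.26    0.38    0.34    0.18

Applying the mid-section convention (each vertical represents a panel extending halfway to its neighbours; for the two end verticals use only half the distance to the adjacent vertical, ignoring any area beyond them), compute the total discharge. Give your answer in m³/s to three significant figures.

5.88 m³/s

w_1 = (3.9 − 1.4)/2 = 1.25 m; q_1 = 0.18 × 0.46 × 1.25 = 0.1035 m³/s
w_2 = (7.5 − 1.4)/2 = 3.05 m; q_2 = 0.26 × 0.75 × 3.05 = 0.5948 m³/s
w_3 = (14.9 − 3.9)/2 = 5.5 m; q_3 = 0.38 × 1.47 × 5.5 = 3.072 m³/s
w_4 = (17.8 − 7.5)/2 = 5.15 m; q_4 = 0.34 × 1.14 × 5.15 = 1.996 m³/s
w_5 = (17.8 − 14.9)/2 = 1.45 m; q_5 = 0.18 × 0.45 × 1.45 = 0.1175 m³/s
Q = Σ qᵢ = 5.884 m³/s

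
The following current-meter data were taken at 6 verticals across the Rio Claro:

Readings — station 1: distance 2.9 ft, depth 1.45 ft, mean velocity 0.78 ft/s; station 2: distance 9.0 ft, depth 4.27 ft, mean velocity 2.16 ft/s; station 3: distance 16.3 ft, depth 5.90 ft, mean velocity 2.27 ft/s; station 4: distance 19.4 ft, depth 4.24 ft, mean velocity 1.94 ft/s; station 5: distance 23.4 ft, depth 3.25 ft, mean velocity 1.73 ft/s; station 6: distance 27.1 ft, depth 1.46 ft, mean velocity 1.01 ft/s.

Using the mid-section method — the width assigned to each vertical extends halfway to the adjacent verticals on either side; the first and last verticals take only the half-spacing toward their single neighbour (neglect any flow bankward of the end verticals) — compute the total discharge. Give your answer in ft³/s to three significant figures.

188 ft³/s

w_1 = (9.0 − 2.9)/2 = 3.05 ft; q_1 = 0.78 × 1.45 × 3.05 = 3.450 ft³/s
w_2 = (16.3 − 2.9)/2 = 6.7 ft; q_2 = 2.16 × 4.27 × 6.7 = 61.80 ft³/s
w_3 = (19.4 − 9.0)/2 = 5.2 ft; q_3 = 2.27 × 5.90 × 5.2 = 69.64 ft³/s
w_4 = (23.4 − 16.3)/2 = 3.55 ft; q_4 = 1.94 × 4.24 × 3.55 = 29.20 ft³/s
w_5 = (27.1 − 19.4)/2 = 3.85 ft; q_5 = 1.73 × 3.25 × 3.85 = 21.65 ft³/s
w_6 = (27.1 − 23.4)/2 = 1.85 ft; q_6 = 1.01 × 1.46 × 1.85 = 2.728 ft³/s
Q = Σ qᵢ = 188.5 ft³/s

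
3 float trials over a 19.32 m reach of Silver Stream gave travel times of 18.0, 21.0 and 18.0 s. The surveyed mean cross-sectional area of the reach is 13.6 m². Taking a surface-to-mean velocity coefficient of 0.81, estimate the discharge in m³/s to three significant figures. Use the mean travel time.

11.2 m³/s

t̄ = (18.0 + 21.0 + 18.0) / 3 = 19 s
v_surface = L / t̄ = 19.32 / 19 = 1.017 m/s
v_mean = 0.81 × 1.017 = 0.8236 m/s
Q = A × v_mean = 13.6 × 0.8236 = 11.20 m³/s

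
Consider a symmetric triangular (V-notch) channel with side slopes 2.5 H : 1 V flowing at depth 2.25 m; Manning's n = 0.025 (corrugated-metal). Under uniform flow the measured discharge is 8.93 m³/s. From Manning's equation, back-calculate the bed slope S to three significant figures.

A = z·y² = 2.5×2.25² = 12.66 m²
P = 2y√(1+z²) = 2×2.25×√(1+2.5²) = 12.12 m
R = A/P = 12.66/12.12 = 1.045 m
S = (Q·n / (1·A·R^(2/3)))² = (8.93×0.025 / (1×12.66×1.029))² = 0.0002936

0.000294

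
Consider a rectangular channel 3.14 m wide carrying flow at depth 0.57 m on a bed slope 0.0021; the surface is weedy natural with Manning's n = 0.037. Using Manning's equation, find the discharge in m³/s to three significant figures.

A = b·y = 3.14 × 0.57 = 1.790 m²
P = b + 2y = 3.14 + 2×0.57 = 4.280 m
R = A/P = 1.790/4.280 = 0.4182 m
Q = (1/n)·A·R^(2/3)·S^(1/2) = (1/0.037) × 1.790 × 0.4182^(2/3) × 0.0021^(1/2) = 1.240 m³/s

1.24 m³/s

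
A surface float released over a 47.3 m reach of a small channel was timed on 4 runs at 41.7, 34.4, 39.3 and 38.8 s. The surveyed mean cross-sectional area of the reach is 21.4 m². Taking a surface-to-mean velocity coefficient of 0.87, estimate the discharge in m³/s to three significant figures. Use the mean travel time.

t̄ = (41.7 + 34.4 + 39.3 + 38.8) / 4 = 38.55 s
v_surface = L / t̄ = 47.3 / 38.55 = 1.227 m/s
v_mean = 0.87 × 1.227 = 1.067 m/s
Q = A × v_mean = 21.4 × 1.067 = 22.84 m³/s

22.8 m³/s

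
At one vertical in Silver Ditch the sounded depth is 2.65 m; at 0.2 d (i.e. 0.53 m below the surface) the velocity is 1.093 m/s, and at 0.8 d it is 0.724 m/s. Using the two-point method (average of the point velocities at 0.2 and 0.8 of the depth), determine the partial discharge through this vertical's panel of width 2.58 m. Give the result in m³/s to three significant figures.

6.21 m³/s

v̄ = (1.093 + 0.724) / 2 = 0.9085 m/s
q = v̄ × d × w = 0.9085 × 2.65 × 2.58 = 6.211 m³/s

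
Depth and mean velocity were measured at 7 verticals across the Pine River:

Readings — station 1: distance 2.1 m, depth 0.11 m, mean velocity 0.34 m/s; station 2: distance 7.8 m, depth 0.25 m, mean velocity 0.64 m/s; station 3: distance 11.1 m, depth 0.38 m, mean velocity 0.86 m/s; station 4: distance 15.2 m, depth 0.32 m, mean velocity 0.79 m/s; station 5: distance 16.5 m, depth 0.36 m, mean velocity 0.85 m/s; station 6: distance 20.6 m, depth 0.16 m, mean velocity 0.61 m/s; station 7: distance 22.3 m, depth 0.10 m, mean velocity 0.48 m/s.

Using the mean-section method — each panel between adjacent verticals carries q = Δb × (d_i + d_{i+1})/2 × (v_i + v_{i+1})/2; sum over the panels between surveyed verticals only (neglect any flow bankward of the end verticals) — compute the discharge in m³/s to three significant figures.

Panel 1-2: Δb = 5.7 m, d̄ = (0.11+0.25)/2 = 0.18, v̄ = (0.34+0.64)/2 = 0.49 → q = 5.7×0.18×0.49 = 0.5027 m³/s
Panel 2-3: Δb = 3.3 m, d̄ = (0.25+0.38)/2 = 0.315, v̄ = (0.64+0.86)/2 = 0.75 → q = 3.3×0.315×0.75 = 0.7796 m³/s
Panel 3-4: Δb = 4.1 m, d̄ = (0.38+0.32)/2 = 0.35, v̄ = (0.86+0.79)/2 = 0.825 → q = 4.1×0.35×0.825 = 1.184 m³/s
Panel 4-5: Δb = 1.3 m, d̄ = (0.32+0.36)/2 = 0.34, v̄ = (0.79+0.85)/2 = 0.82 → q = 1.3×0.34×0.82 = 0.3624 m³/s
Panel 5-6: Δb = 4.1 m, d̄ = (0.36+0.16)/2 = 0.26, v̄ = (0.85+0.61)/2 = 0.73 → q = 4.1×0.26×0.73 = 0.7782 m³/s
Panel 6-7: Δb = 1.7 m, d̄ = (0.16+0.10)/2 = 0.13, v̄ = (0.61+0.48)/2 = 0.545 → q = 1.7×0.13×0.545 = 0.1204 m³/s
Q = Σ q = 3.727 m³/s

3.73 m³/s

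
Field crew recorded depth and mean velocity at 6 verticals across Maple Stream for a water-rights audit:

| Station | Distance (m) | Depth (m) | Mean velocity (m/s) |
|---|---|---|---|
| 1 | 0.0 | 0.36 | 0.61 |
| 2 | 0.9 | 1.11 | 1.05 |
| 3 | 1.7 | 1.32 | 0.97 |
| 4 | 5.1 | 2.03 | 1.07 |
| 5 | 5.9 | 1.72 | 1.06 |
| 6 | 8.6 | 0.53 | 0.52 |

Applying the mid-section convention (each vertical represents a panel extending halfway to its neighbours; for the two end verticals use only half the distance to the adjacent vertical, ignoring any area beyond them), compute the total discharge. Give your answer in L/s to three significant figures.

w_1 = (0.9 − 0.0)/2 = 0.45 m; q_1 = 0.61 × 0.36 × 0.45 = 0.09882 m³/s
w_2 = (1.7 − 0.0)/2 = 0.85 m; q_2 = 1.05 × 1.11 × 0.85 = 0.9907 m³/s
w_3 = (5.1 − 0.9)/2 = 2.1 m; q_3 = 0.97 × 1.32 × 2.1 = 2.689 m³/s
w_4 = (5.9 − 1.7)/2 = 2.1 m; q_4 = 1.07 × 2.03 × 2.1 = 4.561 m³/s
w_5 = (8.6 − 5.1)/2 = 1.75 m; q_5 = 1.06 × 1.72 × 1.75 = 3.191 m³/s
w_6 = (8.6 − 5.9)/2 = 1.35 m; q_6 = 0.52 × 0.53 × 1.35 = 0.3721 m³/s
Q = Σ qᵢ = 11.90 m³/s
= 11.90 × 1000 = 11900 L/s

11900 L/s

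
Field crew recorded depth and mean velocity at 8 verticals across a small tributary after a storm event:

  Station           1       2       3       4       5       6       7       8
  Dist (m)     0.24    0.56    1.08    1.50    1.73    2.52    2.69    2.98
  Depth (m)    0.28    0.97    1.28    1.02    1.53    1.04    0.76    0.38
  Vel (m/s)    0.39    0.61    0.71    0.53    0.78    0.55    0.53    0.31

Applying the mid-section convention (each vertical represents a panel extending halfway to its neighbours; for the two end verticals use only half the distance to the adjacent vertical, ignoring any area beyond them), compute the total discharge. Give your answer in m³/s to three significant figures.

w_1 = (0.56 − 0.24)/2 = 0.16 m; q_1 = 0.39 × 0.28 × 0.16 = 0.01747 m³/s
w_2 = (1.08 − 0.24)/2 = 0.42 m; q_2 = 0.61 × 0.97 × 0.42 = 0.2485 m³/s
w_3 = (1.50 − 0.56)/2 = 0.47 m; q_3 = 0.71 × 1.28 × 0.47 = 0.4271 m³/s
w_4 = (1.73 − 1.08)/2 = 0.325 m; q_4 = 0.53 × 1.02 × 0.325 = 0.1757 m³/s
w_5 = (2.52 − 1.50)/2 = 0.51 m; q_5 = 0.78 × 1.53 × 0.51 = 0.6086 m³/s
w_6 = (2.69 − 1.73)/2 = 0.48 m; q_6 = 0.55 × 1.04 × 0.48 = 0.2746 m³/s
w_7 = (2.98 − 2.52)/2 = 0.23 m; q_7 = 0.53 × 0.76 × 0.23 = 0.09264 m³/s
w_8 = (2.98 − 2.69)/2 = 0.145 m; q_8 = 0.31 × 0.38 × 0.145 = 0.01708 m³/s
Q = Σ qᵢ = 1.862 m³/s

1.86 m³/s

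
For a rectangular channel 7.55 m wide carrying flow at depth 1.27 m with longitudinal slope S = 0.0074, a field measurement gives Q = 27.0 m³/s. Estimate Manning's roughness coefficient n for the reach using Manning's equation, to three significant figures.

A = b·y = 7.55 × 1.27 = 9.589 m²
P = b + 2y = 7.55 + 2×1.27 = 10.09 m
R = A/P = 9.589/10.09 = 0.9503 m
n = (1/Q)·A·R^(2/3)·S^(1/2) = (1/27.0) × 9.589 × 0.9666 × 0.08602 = 0.02953

0.0295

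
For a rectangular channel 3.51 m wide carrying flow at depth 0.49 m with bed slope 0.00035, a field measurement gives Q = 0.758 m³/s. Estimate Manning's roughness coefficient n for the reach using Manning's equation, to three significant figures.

0.0224

A = b·y = 3.51 × 0.49 = 1.720 m²
P = b + 2y = 3.51 + 2×0.49 = 4.490 m
R = A/P = 1.720/4.490 = 0.3831 m
n = (1/Q)·A·R^(2/3)·S^(1/2) = (1/0.758) × 1.720 × 0.5274 × 0.01871 = 0.02239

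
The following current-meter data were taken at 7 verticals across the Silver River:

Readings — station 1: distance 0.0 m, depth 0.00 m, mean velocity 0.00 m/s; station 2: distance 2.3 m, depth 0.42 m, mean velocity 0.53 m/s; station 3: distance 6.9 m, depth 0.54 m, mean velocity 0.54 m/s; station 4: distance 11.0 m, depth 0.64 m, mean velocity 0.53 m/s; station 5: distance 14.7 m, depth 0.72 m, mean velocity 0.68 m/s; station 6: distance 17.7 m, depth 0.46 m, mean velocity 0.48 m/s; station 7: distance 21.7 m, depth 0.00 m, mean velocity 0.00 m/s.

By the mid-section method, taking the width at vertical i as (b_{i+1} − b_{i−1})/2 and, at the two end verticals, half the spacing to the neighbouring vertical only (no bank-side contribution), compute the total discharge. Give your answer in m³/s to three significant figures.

w_2 = (6.9 − 0.0)/2 = 3.45 m; q_2 = 0.53 × 0.42 × 3.45 = 0.7680 m³/s
w_3 = (11.0 − 2.3)/2 = 4.35 m; q_3 = 0.54 × 0.54 × 4.35 = 1.268 m³/s
w_4 = (14.7 − 6.9)/2 = 3.9 m; q_4 = 0.53 × 0.64 × 3.9 = 1.323 m³/s
w_5 = (17.7 − 11.0)/2 = 3.35 m; q_5 = 0.68 × 0.72 × 3.35 = 1.640 m³/s
w_6 = (21.7 − 14.7)/2 = 3.5 m; q_6 = 0.48 × 0.46 × 3.5 = 0.7728 m³/s
Stations 1, 7 contribute zero (depth or velocity is 0).
Q = Σ qᵢ = 5.772 m³/s

5.77 m³/s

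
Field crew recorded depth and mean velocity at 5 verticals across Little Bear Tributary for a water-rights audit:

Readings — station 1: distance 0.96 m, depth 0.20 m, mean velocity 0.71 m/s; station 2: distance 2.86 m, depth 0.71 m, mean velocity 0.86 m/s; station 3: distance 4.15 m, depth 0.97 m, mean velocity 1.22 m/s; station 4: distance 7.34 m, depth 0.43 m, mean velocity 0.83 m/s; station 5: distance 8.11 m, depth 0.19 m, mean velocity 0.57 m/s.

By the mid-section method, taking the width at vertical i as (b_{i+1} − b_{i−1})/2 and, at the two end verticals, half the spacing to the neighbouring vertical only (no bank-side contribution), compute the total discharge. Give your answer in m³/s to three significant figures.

w_1 = (2.86 − 0.96)/2 = 0.95 m; q_1 = 0.71 × 0.20 × 0.95 = 0.1349 m³/s
w_2 = (4.15 − 0.96)/2 = 1.595 m; q_2 = 0.86 × 0.71 × 1.595 = 0.9739 m³/s
w_3 = (7.34 − 2.86)/2 = 2.24 m; q_3 = 1.22 × 0.97 × 2.24 = 2.651 m³/s
w_4 = (8.11 − 4.15)/2 = 1.98 m; q_4 = 0.83 × 0.43 × 1.98 = 0.7067 m³/s
w_5 = (8.11 − 7.34)/2 = 0.385 m; q_5 = 0.57 × 0.19 × 0.385 = 0.04170 m³/s
Q = Σ qᵢ = 4.508 m³/s

4.51 m³/s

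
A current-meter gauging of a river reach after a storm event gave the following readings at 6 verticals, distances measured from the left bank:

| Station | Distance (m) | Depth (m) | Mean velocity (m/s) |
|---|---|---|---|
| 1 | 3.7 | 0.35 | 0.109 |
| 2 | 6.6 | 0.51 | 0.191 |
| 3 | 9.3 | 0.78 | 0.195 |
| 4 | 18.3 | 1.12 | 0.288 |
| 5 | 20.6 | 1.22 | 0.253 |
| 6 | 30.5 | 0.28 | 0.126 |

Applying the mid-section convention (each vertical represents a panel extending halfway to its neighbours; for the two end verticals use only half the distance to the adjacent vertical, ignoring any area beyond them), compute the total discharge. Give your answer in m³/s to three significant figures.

w_1 = (6.6 − 3.7)/2 = 1.45 m; q_1 = 0.109 × 0.35 × 1.45 = 0.05532 m³/s
w_2 = (9.3 − 3.7)/2 = 2.8 m; q_2 = 0.191 × 0.51 × 2.8 = 0.2727 m³/s
w_3 = (18.3 − 6.6)/2 = 5.85 m; q_3 = 0.195 × 0.78 × 5.85 = 0.8898 m³/s
w_4 = (20.6 − 9.3)/2 = 5.65 m; q_4 = 0.288 × 1.12 × 5.65 = 1.822 m³/s
w_5 = (30.5 − 18.3)/2 = 6.1 m; q_5 = 0.253 × 1.22 × 6.1 = 1.883 m³/s
w_6 = (30.5 − 20.6)/2 = 4.95 m; q_6 = 0.126 × 0.28 × 4.95 = 0.1746 m³/s
Q = Σ qᵢ = 5.098 m³/s

5.10 m³/s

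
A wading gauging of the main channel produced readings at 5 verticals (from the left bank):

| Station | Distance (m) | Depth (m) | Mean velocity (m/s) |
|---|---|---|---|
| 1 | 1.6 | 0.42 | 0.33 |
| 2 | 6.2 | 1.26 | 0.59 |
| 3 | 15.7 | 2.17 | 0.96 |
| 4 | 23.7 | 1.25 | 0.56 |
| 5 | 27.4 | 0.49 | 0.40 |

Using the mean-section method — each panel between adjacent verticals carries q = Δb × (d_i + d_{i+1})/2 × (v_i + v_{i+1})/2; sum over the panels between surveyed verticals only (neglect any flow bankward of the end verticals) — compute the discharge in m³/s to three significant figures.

Panel 1-2: Δb = 4.6 m, d̄ = (0.42+1.26)/2 = 0.84, v̄ = (0.33+0.59)/2 = 0.46 → q = 4.6×0.84×0.46 = 1.777 m³/s
Panel 2-3: Δb = 9.5 m, d̄ = (1.26+2.17)/2 = 1.715, v̄ = (0.59+0.96)/2 = 0.775 → q = 9.5×1.715×0.775 = 12.63 m³/s
Panel 3-4: Δb = 8 m, d̄ = (2.17+1.25)/2 = 1.71, v̄ = (0.96+0.56)/2 = 0.76 → q = 8×1.71×0.76 = 10.40 m³/s
Panel 4-5: Δb = 3.7 m, d̄ = (1.25+0.49)/2 = 0.87, v̄ = (0.56+0.40)/2 = 0.48 → q = 3.7×0.87×0.48 = 1.545 m³/s
Q = Σ q = 26.35 m³/s

26.3 m³/s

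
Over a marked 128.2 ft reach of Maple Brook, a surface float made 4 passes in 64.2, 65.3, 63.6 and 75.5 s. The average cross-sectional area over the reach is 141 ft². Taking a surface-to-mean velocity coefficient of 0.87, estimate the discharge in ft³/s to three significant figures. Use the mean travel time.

t̄ = (64.2 + 65.3 + 63.6 + 75.5) / 4 = 67.15 s
v_surface = L / t̄ = 128.2 / 67.15 = 1.909 ft/s
v_mean = 0.87 × 1.909 = 1.661 ft/s
Q = A × v_mean = 141 × 1.661 = 234.2 ft³/s

234 ft³/s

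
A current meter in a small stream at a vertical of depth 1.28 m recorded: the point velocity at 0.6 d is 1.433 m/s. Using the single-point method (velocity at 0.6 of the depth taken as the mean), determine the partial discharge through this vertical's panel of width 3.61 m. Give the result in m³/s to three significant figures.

v̄ = v₀.₆ = 1.433 m/s
q = v̄ × d × w = 1.433 × 1.28 × 3.61 = 6.622 m³/s

6.62 m³/s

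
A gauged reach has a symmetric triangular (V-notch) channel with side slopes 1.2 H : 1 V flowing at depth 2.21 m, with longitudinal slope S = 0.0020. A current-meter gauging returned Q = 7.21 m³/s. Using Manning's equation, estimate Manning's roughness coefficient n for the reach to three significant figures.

A = z·y² = 1.2×2.21² = 5.861 m²
P = 2y√(1+z²) = 2×2.21×√(1+1.2²) = 6.904 m
R = A/P = 5.861/6.904 = 0.8489 m
n = (1/Q)·A·R^(2/3)·S^(1/2) = (1/7.21) × 5.861 × 0.8965 × 0.04472 = 0.03259

0.0326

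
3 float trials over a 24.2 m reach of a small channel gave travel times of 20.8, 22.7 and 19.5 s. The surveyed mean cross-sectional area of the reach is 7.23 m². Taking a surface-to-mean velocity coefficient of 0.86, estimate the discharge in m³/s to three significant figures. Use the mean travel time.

7.17 m³/s

t̄ = (20.8 + 22.7 + 19.5) / 3 = 21 s
v_surface = L / t̄ = 24.2 / 21 = 1.152 m/s
v_mean = 0.86 × 1.152 = 0.9910 m/s
Q = A × v_mean = 7.23 × 0.9910 = 7.165 m³/s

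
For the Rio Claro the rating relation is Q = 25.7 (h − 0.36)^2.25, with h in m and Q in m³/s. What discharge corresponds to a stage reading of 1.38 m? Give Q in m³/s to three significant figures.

26.9 m³/s

Q = 25.7 × (1.38 − 0.36)^2.25 = 25.7 × 1.02^2.25 = 26.87 m³/s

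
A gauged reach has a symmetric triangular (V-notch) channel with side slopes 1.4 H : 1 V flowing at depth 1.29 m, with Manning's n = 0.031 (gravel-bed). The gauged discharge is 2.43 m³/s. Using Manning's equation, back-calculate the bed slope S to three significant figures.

A = z·y² = 1.4×1.29² = 2.330 m²
P = 2y√(1+z²) = 2×1.29×√(1+1.4²) = 4.439 m
R = A/P = 2.330/4.439 = 0.5249 m
S = (Q·n / (1·A·R^(2/3)))² = (2.43×0.031 / (1×2.330×0.6507))² = 0.002469

0.00247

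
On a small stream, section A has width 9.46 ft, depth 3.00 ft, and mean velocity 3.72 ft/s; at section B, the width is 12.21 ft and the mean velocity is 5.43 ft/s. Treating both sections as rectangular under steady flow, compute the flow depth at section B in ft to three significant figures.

1.59 ft

Q = A₁V₁ = (9.46×3.00) × 3.72 = 105.6 ft³/s
d₂ = Q/(b₂ V₂) = 105.6/(12.21×5.43) = 1.592 ft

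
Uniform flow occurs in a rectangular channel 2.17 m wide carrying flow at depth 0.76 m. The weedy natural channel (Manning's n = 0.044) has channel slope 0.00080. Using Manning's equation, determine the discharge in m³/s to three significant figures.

A = b·y = 2.17 × 0.76 = 1.649 m²
P = b + 2y = 2.17 + 2×0.76 = 3.690 m
R = A/P = 1.649/3.690 = 0.4469 m
Q = (1/n)·A·R^(2/3)·S^(1/2) = (1/0.044) × 1.649 × 0.4469^(2/3) × 0.00080^(1/2) = 0.6197 m³/s

0.620 m³/s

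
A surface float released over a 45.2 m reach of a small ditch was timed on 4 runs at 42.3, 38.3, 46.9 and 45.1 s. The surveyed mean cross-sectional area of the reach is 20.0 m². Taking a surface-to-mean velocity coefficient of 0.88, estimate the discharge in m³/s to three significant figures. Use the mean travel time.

t̄ = (42.3 + 38.3 + 46.9 + 45.1) / 4 = 43.15 s
v_surface = L / t̄ = 45.2 / 43.15 = 1.048 m/s
v_mean = 0.88 × 1.048 = 0.9218 m/s
Q = A × v_mean = 20.0 × 0.9218 = 18.44 m³/s

18.4 m³/s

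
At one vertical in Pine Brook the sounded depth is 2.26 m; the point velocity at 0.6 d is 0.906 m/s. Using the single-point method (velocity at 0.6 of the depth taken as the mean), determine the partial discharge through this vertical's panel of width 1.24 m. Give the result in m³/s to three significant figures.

2.54 m³/s

v̄ = v₀.₆ = 0.906 m/s
q = v̄ × d × w = 0.9060 × 2.26 × 1.24 = 2.539 m³/s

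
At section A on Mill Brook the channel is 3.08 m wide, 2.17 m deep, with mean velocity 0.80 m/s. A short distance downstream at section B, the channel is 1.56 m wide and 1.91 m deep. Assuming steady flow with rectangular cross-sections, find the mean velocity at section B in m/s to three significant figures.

1.79 m/s

Q = A₁V₁ = (3.08×2.17) × 0.80 = 5.347 m³/s
A₂ = 1.56 × 1.91 = 2.980 m²
V₂ = Q/A₂ = 5.347/2.980 = 1.794 m/s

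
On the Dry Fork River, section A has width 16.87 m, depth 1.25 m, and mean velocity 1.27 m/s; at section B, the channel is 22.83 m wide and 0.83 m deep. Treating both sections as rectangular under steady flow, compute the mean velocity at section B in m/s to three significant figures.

Q = A₁V₁ = (16.87×1.25) × 1.27 = 26.78 m³/s
A₂ = 22.83 × 0.83 = 18.95 m²
V₂ = Q/A₂ = 26.78/18.95 = 1.413 m/s

1.41 m/s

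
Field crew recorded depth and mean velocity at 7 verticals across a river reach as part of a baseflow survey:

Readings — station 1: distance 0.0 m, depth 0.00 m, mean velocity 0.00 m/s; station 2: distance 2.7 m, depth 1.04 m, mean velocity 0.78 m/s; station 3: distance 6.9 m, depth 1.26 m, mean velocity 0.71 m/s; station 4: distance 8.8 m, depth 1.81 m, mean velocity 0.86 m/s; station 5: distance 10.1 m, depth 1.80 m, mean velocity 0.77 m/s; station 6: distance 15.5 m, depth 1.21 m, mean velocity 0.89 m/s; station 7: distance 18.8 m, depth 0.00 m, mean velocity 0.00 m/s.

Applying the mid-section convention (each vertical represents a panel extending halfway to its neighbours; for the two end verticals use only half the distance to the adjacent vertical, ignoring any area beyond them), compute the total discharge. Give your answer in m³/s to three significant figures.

w_2 = (6.9 − 0.0)/2 = 3.45 m; q_2 = 0.78 × 1.04 × 3.45 = 2.799 m³/s
w_3 = (8.8 − 2.7)/2 = 3.05 m; q_3 = 0.71 × 1.26 × 3.05 = 2.729 m³/s
w_4 = (10.1 − 6.9)/2 = 1.6 m; q_4 = 0.86 × 1.81 × 1.6 = 2.491 m³/s
w_5 = (15.5 − 8.8)/2 = 3.35 m; q_5 = 0.77 × 1.80 × 3.35 = 4.643 m³/s
w_6 = (18.8 − 10.1)/2 = 4.35 m; q_6 = 0.89 × 1.21 × 4.35 = 4.685 m³/s
Stations 1, 7 contribute zero (depth or velocity is 0).
Q = Σ qᵢ = 17.35 m³/s

17.3 m³/s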